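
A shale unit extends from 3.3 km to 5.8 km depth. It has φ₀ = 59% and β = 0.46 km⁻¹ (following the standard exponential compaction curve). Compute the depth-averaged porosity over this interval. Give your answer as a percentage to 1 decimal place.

⟨φ⟩ = (1/(z₂−z₁)) ∫ φ₀ e^(−βz) dz = φ₀·(e^(−β·z₁) − e^(−β·z₂)) / (β·(z₂−z₁))
e^(−0.46×3.3) = 0.2191; e^(−0.46×5.8) = 0.0694
⟨φ⟩ = 0.59 × (0.2191 − 0.0694) / (0.46 × 2.5) = 0.59 × 0.1302 = 0.0768

7.7%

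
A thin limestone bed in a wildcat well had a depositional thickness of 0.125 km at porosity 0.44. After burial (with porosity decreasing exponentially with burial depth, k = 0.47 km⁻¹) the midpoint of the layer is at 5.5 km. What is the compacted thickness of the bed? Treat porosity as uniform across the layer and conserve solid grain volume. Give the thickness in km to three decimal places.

0.072 km

Porosity at 5.5 km: φ = 0.44·exp(−0.47×5.5) = 0.0332
Solid-volume conservation: h(1−φ) = h₀(1−φ₀) ⇒ h = h₀·(1−φ₀)/(1−φ)
h = 0.125 × (1 − 0.44)/(1 − 0.0332) = 0.125 × 0.5792 = 0.0724 km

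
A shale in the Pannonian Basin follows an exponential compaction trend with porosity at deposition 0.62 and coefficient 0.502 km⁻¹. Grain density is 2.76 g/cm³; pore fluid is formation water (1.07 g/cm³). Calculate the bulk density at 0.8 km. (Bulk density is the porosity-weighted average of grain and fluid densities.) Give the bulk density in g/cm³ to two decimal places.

2.06 g/cm³

Porosity at depth: φ = 0.62·exp(−0.502×0.8) = 0.62×0.6692 = 0.4149
Bulk density: ρ_b = (1−φ)ρ_g + φ·ρ_f = 0.5851×2.76 + 0.4149×1.07
       = 1.615 + 0.444 = 2.059 g/cm³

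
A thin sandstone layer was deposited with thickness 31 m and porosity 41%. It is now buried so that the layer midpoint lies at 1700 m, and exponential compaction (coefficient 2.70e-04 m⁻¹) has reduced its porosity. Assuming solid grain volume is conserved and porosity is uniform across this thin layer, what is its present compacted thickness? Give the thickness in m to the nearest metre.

25 m

Working in km (1 km = 1000 m; k in km⁻¹ = k in m⁻¹ × 1000):
Porosity at 1.7 km: phi = 0.41·exp(−0.27×1.7) = 0.2591
Solid-volume conservation: h(1−phi) = h₀(1−phi₀) ⇒ h = h₀·(1−phi₀)/(1−phi)
h = 0.031 × (1 − 0.41)/(1 − 0.2591) = 0.031 × 0.7963 = 0.0247 km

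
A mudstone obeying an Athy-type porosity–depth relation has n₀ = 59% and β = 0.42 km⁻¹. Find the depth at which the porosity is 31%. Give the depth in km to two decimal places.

Invert Athy's law: z = ln(n₀/n) / β
z = ln(0.59/0.31) / 0.42 = ln(1.903) / 0.42 = 0.6436 / 0.42 = 1.532 km

1.53 km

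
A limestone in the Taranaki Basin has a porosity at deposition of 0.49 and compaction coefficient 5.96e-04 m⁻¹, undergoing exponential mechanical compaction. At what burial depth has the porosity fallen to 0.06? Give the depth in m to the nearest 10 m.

3520 m

Working in km (1 km = 1000 m; c in km⁻¹ = c in m⁻¹ × 1000):
Invert Athy's law: d = ln(phi₀/phi) / c
d = ln(0.49/0.06) / 0.596 = ln(8.167) / 0.596 = 2.1001 / 0.596 = 3.524 km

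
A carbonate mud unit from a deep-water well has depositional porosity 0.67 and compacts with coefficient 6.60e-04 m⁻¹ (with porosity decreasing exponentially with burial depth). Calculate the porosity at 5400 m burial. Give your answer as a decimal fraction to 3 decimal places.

Working in km (1 km = 1000 m; c in km⁻¹ = c in m⁻¹ × 1000):
phi = phi₀·exp(−c·Z) = 0.67 × exp(−0.66 × 5.4) = 0.67 × exp(−3.564)
  = 0.67 × 0.0283 = 0.0190

0.019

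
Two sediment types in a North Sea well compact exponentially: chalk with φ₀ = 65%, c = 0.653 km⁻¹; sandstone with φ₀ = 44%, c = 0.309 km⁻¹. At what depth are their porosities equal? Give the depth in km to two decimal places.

1.13 km

Set φ₀ₐ e^(−cₐz) = φ₀ᵦ e^(−cᵦz) ⇒ ln(φ₀ₐ/φ₀ᵦ) = (cₐ − cᵦ)·z
z = ln(0.65/0.44) / (0.653 − 0.309) = 0.3902 / 0.344 = 1.134 km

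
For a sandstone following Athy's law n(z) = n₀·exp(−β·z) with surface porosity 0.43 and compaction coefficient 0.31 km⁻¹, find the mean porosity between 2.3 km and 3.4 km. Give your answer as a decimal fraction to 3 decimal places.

0.179

⟨n⟩ = (1/(z₂−z₁)) ∫ n₀ e^(−βz) dz = n₀·(e^(−β·z₁) − e^(−β·z₂)) / (β·(z₂−z₁))
e^(−0.31×2.3) = 0.4902; e^(−0.31×3.4) = 0.3485
⟨n⟩ = 0.43 × (0.4902 − 0.3485) / (0.31 × 1.1) = 0.43 × 0.4153 = 0.1786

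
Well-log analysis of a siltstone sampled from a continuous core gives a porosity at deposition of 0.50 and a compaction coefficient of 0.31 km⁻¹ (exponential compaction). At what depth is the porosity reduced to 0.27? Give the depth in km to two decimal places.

1.99 km

Invert Athy's law: Z = ln(phi₀/phi) / k
Z = ln(0.5/0.27) / 0.31 = ln(1.852) / 0.31 = 0.6162 / 0.31 = 1.988 km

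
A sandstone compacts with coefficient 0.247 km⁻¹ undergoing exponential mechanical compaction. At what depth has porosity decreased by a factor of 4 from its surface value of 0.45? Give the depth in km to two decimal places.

phi/phi₀ = 1/4 ⇒ exp(−k·Z) = 1/4 ⇒ Z = ln(4) / k
Z = 1.3863 / 0.247 = 5.613 km

5.61 km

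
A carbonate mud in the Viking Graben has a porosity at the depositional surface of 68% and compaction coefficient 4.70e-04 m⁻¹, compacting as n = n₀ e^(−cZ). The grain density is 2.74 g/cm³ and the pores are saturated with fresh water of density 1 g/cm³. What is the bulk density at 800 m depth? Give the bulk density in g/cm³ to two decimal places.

1.93 g/cm³

Working in km (1 km = 1000 m; c in km⁻¹ = c in m⁻¹ × 1000):
Porosity at depth: n = 0.68·exp(−0.47×0.8) = 0.68×0.6866 = 0.4669
Bulk density: ρ_b = (1−n)ρ_g + n·ρ_f = 0.5331×2.74 + 0.4669×1
       = 1.461 + 0.467 = 1.928 g/cm³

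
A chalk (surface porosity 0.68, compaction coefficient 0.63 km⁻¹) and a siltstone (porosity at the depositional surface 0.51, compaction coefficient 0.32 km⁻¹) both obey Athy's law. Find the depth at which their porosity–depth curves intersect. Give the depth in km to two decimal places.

0.93 km

Set phi₀ₐ e^(−cₐZ) = phi₀ᵦ e^(−cᵦZ) ⇒ ln(phi₀ₐ/phi₀ᵦ) = (cₐ − cᵦ)·Z
Z = ln(0.68/0.51) / (0.63 − 0.32) = 0.2877 / 0.31 = 0.928 km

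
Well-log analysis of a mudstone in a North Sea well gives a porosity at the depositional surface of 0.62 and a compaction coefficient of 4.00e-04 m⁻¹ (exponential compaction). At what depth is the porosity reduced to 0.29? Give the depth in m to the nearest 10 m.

Working in km (1 km = 1000 m; k in km⁻¹ = k in m⁻¹ × 1000):
Invert Athy's law: z = ln(n₀/n) / k
z = ln(0.62/0.29) / 0.4 = ln(2.138) / 0.4 = 0.7598 / 0.4 = 1.900 km

1900 m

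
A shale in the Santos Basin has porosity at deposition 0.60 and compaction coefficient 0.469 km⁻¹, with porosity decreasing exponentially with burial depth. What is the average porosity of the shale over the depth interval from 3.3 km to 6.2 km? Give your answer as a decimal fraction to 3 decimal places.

⟨phi⟩ = (1/(d₂−d₁)) ∫ phi₀ e^(−kd) dd = phi₀·(e^(−k·d₁) − e^(−k·d₂)) / (k·(d₂−d₁))
e^(−0.469×3.3) = 0.2127; e^(−0.469×6.2) = 0.0546
⟨phi⟩ = 0.6 × (0.2127 − 0.0546) / (0.469 × 2.9) = 0.6 × 0.1163 = 0.0698

0.070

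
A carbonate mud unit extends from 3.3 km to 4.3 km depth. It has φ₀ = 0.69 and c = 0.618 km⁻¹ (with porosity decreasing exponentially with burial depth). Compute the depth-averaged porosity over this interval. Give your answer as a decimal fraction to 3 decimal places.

0.067

⟨φ⟩ = (1/(z₂−z₁)) ∫ φ₀ e^(−cz) dz = φ₀·(e^(−c·z₁) − e^(−c·z₂)) / (c·(z₂−z₁))
e^(−0.618×3.3) = 0.1301; e^(−0.618×4.3) = 0.0701
⟨φ⟩ = 0.69 × (0.1301 − 0.0701) / (0.618 × 1) = 0.69 × 0.0970 = 0.0670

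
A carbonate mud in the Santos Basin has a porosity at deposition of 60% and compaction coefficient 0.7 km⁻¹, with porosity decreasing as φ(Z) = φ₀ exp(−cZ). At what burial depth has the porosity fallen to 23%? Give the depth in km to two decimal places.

1.37 km

Invert Athy's law: Z = ln(φ₀/φ) / c
Z = ln(0.6/0.23) / 0.7 = ln(2.609) / 0.7 = 0.9589 / 0.7 = 1.370 km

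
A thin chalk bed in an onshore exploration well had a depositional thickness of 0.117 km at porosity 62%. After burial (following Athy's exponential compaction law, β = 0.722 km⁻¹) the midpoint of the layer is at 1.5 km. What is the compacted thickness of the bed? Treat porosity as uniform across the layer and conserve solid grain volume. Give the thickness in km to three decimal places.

Porosity at 1.5 km: n = 0.62·exp(−0.722×1.5) = 0.2099
Solid-volume conservation: h(1−n) = h₀(1−n₀) ⇒ h = h₀·(1−n₀)/(1−n)
h = 0.117 × (1 − 0.62)/(1 − 0.2099) = 0.117 × 0.4810 = 0.0563 km

0.056 km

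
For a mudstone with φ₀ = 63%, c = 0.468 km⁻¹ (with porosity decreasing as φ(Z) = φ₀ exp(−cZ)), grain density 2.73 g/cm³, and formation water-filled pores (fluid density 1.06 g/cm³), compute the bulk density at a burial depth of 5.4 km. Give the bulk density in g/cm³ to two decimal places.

Porosity at depth: φ = 0.63·exp(−0.468×5.4) = 0.63×0.0799 = 0.0503
Bulk density: ρ_b = (1−φ)ρ_g + φ·ρ_f = 0.9497×2.73 + 0.0503×1.06
       = 2.593 + 0.053 = 2.646 g/cm³

2.65 g/cm³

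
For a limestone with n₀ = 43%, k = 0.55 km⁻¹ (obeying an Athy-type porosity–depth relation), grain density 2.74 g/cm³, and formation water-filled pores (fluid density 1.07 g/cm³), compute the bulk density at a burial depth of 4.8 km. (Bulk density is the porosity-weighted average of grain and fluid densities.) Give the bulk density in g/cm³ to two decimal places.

2.69 g/cm³

Porosity at depth: n = 0.43·exp(−0.55×4.8) = 0.43×0.0714 = 0.0307
Bulk density: ρ_b = (1−n)ρ_g + n·ρ_f = 0.9693×2.74 + 0.0307×1.07
       = 2.656 + 0.033 = 2.689 g/cm³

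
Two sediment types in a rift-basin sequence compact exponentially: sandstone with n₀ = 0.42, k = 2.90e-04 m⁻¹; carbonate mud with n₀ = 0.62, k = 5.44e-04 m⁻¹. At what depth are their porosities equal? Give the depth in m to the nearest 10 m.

1530 m

Working in km (1 km = 1000 m; k in km⁻¹ = k in m⁻¹ × 1000):
Set n₀ₐ e^(−kₐz) = n₀ᵦ e^(−kᵦz) ⇒ ln(n₀ₐ/n₀ᵦ) = (kₐ − kᵦ)·z
z = ln(0.42/0.62) / (0.29 − 0.544) = -0.3895 / -0.254 = 1.533 km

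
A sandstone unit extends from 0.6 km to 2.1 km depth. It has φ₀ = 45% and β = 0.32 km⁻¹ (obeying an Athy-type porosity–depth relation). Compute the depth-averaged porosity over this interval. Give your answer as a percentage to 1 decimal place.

⟨φ⟩ = (1/(Z₂−Z₁)) ∫ φ₀ e^(−βZ) dZ = φ₀·(e^(−β·Z₁) − e^(−β·Z₂)) / (β·(Z₂−Z₁))
e^(−0.32×0.6) = 0.8253; e^(−0.32×2.1) = 0.5107
⟨φ⟩ = 0.45 × (0.8253 − 0.5107) / (0.32 × 1.5) = 0.45 × 0.6555 = 0.2950

29.5%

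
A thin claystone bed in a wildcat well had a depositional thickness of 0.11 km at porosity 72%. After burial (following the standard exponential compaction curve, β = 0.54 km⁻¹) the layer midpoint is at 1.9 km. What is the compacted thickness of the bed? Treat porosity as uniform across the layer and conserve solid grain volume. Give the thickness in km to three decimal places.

Porosity at 1.9 km: n = 0.72·exp(−0.54×1.9) = 0.2581
Solid-volume conservation: h(1−n) = h₀(1−n₀) ⇒ h = h₀·(1−n₀)/(1−n)
h = 0.11 × (1 − 0.72)/(1 − 0.2581) = 0.11 × 0.3774 = 0.0415 km

0.042 km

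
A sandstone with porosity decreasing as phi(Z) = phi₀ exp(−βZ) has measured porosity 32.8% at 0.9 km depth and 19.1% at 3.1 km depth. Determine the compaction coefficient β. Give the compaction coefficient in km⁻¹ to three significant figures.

Athy: phi(Z) = phi₀ e^(−βZ) ⇒ phi₁/phi₂ = e^{β(Z₂−Z₁)} ⇒ β = ln(phi₁/phi₂)/(Z₂−Z₁)
β = ln(0.328/0.191) / (3.1 − 0.9) = ln(1.717) / 2.2 = 0.5407 / 2.2 = 0.2458 km⁻¹

0.246 km⁻¹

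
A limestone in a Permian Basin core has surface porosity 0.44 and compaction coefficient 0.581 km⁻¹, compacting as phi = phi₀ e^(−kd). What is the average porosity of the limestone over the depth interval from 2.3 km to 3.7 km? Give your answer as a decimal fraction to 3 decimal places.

⟨phi⟩ = (1/(d₂−d₁)) ∫ phi₀ e^(−kd) dd = phi₀·(e^(−k·d₁) − e^(−k·d₂)) / (k·(d₂−d₁))
e^(−0.581×2.3) = 0.2628; e^(−0.581×3.7) = 0.1165
⟨phi⟩ = 0.44 × (0.2628 − 0.1165) / (0.581 × 1.4) = 0.44 × 0.1799 = 0.0791

0.079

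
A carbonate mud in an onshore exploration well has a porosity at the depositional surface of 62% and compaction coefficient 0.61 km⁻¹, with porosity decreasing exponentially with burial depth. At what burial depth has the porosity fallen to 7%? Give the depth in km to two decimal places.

3.58 km

Invert Athy's law: d = ln(phi₀/phi) / c
d = ln(0.62/0.07) / 0.61 = ln(8.857) / 0.61 = 2.1812 / 0.61 = 3.576 km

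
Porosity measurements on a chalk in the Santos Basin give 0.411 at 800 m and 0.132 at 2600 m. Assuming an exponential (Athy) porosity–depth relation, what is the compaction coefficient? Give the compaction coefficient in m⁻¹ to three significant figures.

0.000631 m⁻¹

Working in km (1 km = 1000 m; β in km⁻¹ = β in m⁻¹ × 1000):
Athy: phi(d) = phi₀ e^(−βd) ⇒ phi₁/phi₂ = e^{β(d₂−d₁)} ⇒ β = ln(phi₁/phi₂)/(d₂−d₁)
β = ln(0.411/0.132) / (2.6 − 0.8) = ln(3.114) / 1.8 = 1.1358 / 1.8 = 0.631 km⁻¹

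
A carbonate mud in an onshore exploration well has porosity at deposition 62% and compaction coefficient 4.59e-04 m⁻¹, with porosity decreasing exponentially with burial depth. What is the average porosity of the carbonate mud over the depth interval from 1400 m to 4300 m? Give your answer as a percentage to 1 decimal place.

18.0%

Working in km (1 km = 1000 m; β in km⁻¹ = β in m⁻¹ × 1000):
⟨phi⟩ = (1/(d₂−d₁)) ∫ phi₀ e^(−βd) dd = phi₀·(e^(−β·d₁) − e^(−β·d₂)) / (β·(d₂−d₁))
e^(−0.459×1.4) = 0.5259; e^(−0.459×4.3) = 0.1389
⟨phi⟩ = 0.62 × (0.5259 − 0.1389) / (0.459 × 2.9) = 0.62 × 0.2907 = 0.1802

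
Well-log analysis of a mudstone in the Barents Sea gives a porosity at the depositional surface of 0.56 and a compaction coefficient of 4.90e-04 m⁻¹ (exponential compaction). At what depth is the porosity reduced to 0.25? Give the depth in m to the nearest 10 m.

1650 m

Working in km (1 km = 1000 m; β in km⁻¹ = β in m⁻¹ × 1000):
Invert Athy's law: d = ln(n₀/n) / β
d = ln(0.56/0.25) / 0.49 = ln(2.24) / 0.49 = 0.8065 / 0.49 = 1.646 km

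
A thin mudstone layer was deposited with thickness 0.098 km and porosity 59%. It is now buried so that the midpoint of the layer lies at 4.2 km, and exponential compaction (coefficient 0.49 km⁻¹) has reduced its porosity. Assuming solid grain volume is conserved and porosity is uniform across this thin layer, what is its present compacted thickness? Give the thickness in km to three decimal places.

Porosity at 4.2 km: phi = 0.59·exp(−0.49×4.2) = 0.0753
Solid-volume conservation: h(1−phi) = h₀(1−phi₀) ⇒ h = h₀·(1−phi₀)/(1−phi)
h = 0.098 × (1 − 0.59)/(1 − 0.0753) = 0.098 × 0.4434 = 0.0435 km

0.043 km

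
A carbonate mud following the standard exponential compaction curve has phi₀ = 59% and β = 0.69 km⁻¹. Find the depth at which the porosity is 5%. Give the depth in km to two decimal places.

3.58 km

Invert Athy's law: z = ln(phi₀/phi) / β
z = ln(0.59/0.05) / 0.69 = ln(11.8) / 0.69 = 2.4681 / 0.69 = 3.577 km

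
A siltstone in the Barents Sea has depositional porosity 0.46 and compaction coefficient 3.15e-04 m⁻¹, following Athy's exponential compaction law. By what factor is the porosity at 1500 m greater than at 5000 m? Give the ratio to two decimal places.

Working in km (1 km = 1000 m; β in km⁻¹ = β in m⁻¹ × 1000):
φ(d₁)/φ(d₂) = e^(−β·d₁)/e^(−β·d₂) = e^{β(d₂−d₁)}
= exp(0.315 × 3.5) = exp(1.103) = 3.0117

3.01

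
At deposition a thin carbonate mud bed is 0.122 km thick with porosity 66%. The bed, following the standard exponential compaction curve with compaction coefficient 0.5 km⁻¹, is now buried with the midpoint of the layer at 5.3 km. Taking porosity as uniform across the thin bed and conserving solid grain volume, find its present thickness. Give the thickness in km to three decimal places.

0.044 km

Porosity at 5.3 km: phi = 0.66·exp(−0.5×5.3) = 0.0466
Solid-volume conservation: h(1−phi) = h₀(1−phi₀) ⇒ h = h₀·(1−phi₀)/(1−phi)
h = 0.122 × (1 − 0.66)/(1 − 0.0466) = 0.122 × 0.3566 = 0.0435 km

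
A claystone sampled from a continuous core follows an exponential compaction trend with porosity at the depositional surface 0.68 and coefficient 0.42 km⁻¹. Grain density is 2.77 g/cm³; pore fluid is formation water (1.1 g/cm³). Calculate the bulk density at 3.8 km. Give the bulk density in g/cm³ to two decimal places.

2.54 g/cm³

Porosity at depth: phi = 0.68·exp(−0.42×3.8) = 0.68×0.2027 = 0.1378
Bulk density: ρ_b = (1−phi)ρ_g + phi·ρ_f = 0.8622×2.77 + 0.1378×1.1
       = 2.388 + 0.152 = 2.540 g/cm³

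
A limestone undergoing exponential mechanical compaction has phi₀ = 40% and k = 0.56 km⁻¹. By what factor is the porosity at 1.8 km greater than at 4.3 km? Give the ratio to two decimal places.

4.06

phi(Z₁)/phi(Z₂) = e^(−k·Z₁)/e^(−k·Z₂) = e^{k(Z₂−Z₁)}
= exp(0.56 × 2.5) = exp(1.4) = 4.0552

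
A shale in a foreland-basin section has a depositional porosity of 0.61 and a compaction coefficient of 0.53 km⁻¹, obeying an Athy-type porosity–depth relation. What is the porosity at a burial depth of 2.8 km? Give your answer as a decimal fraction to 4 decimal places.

phi = phi₀·exp(−k·z) = 0.61 × exp(−0.53 × 2.8) = 0.61 × exp(−1.484)
  = 0.61 × 0.2267 = 0.1383

0.1383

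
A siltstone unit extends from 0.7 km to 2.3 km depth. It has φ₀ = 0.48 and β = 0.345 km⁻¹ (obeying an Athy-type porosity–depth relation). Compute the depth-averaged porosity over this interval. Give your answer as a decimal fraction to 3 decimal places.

⟨φ⟩ = (1/(d₂−d₁)) ∫ φ₀ e^(−βd) dd = φ₀·(e^(−β·d₁) − e^(−β·d₂)) / (β·(d₂−d₁))
e^(−0.345×0.7) = 0.7854; e^(−0.345×2.3) = 0.4523
⟨φ⟩ = 0.48 × (0.7854 − 0.4523) / (0.345 × 1.6) = 0.48 × 0.6036 = 0.2897

0.290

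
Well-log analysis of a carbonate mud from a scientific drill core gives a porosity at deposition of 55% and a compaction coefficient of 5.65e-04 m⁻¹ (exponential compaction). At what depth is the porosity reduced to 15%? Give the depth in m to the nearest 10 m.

2300 m

Working in km (1 km = 1000 m; β in km⁻¹ = β in m⁻¹ × 1000):
Invert Athy's law: d = ln(phi₀/phi) / β
d = ln(0.55/0.15) / 0.565 = ln(3.667) / 0.565 = 1.2993 / 0.565 = 2.300 km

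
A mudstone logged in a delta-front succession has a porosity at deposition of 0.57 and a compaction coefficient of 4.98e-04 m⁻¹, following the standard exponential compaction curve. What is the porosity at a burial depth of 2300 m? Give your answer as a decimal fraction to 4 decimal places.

0.1813

Working in km (1 km = 1000 m; β in km⁻¹ = β in m⁻¹ × 1000):
n = n₀·exp(−β·Z) = 0.57 × exp(−0.498 × 2.3) = 0.57 × exp(−1.145)
  = 0.57 × 0.3181 = 0.1813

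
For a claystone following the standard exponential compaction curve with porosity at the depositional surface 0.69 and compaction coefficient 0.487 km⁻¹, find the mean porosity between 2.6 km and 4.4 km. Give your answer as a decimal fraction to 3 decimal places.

⟨φ⟩ = (1/(d₂−d₁)) ∫ φ₀ e^(−kd) dd = φ₀·(e^(−k·d₁) − e^(−k·d₂)) / (k·(d₂−d₁))
e^(−0.487×2.6) = 0.2819; e^(−0.487×4.4) = 0.1173
⟨φ⟩ = 0.69 × (0.2819 − 0.1173) / (0.487 × 1.8) = 0.69 × 0.1877 = 0.1295

0.130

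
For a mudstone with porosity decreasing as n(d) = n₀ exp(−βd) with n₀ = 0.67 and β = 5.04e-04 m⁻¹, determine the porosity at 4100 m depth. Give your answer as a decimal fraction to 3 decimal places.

Working in km (1 km = 1000 m; β in km⁻¹ = β in m⁻¹ × 1000):
n = n₀·exp(−β·d) = 0.67 × exp(−0.504 × 4.1) = 0.67 × exp(−2.066)
  = 0.67 × 0.1266 = 0.0848

0.085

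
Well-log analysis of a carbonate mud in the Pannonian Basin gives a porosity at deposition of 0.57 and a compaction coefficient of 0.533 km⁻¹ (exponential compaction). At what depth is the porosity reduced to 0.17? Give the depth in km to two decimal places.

Invert Athy's law: d = ln(phi₀/phi) / β
d = ln(0.57/0.17) / 0.533 = ln(3.353) / 0.533 = 1.2098 / 0.533 = 2.270 km

2.27 km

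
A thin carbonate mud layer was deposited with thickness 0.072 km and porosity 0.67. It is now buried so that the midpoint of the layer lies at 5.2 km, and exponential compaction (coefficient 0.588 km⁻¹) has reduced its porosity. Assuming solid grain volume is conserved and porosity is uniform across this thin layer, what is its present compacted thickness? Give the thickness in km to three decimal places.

Porosity at 5.2 km: phi = 0.67·exp(−0.588×5.2) = 0.0315
Solid-volume conservation: h(1−phi) = h₀(1−phi₀) ⇒ h = h₀·(1−phi₀)/(1−phi)
h = 0.072 × (1 − 0.67)/(1 − 0.0315) = 0.072 × 0.3407 = 0.0245 km

0.025 km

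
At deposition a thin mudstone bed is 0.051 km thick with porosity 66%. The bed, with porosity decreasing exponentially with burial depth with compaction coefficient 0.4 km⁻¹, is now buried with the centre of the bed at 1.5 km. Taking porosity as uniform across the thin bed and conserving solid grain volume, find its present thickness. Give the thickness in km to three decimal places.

0.027 km

Porosity at 1.5 km: φ = 0.66·exp(−0.4×1.5) = 0.3622
Solid-volume conservation: h(1−φ) = h₀(1−φ₀) ⇒ h = h₀·(1−φ₀)/(1−φ)
h = 0.051 × (1 − 0.66)/(1 − 0.3622) = 0.051 × 0.5331 = 0.0272 km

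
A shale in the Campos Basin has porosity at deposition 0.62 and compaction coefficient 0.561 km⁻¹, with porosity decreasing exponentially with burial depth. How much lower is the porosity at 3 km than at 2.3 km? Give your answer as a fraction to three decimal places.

phi(2.3) = 0.62·e^(−0.561×2.3) = 0.1706
phi(3) = 0.62·e^(−0.561×3) = 0.1152
Δphi = 0.1706 − 0.1152 = 0.0554

0.055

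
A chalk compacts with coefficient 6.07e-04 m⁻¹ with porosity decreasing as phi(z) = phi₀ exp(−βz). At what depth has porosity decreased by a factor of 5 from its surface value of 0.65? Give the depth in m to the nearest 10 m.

2650 m

Working in km (1 km = 1000 m; β in km⁻¹ = β in m⁻¹ × 1000):
phi/phi₀ = 1/5 ⇒ exp(−β·z) = 1/5 ⇒ z = ln(5) / β
z = 1.6094 / 0.607 = 2.651 km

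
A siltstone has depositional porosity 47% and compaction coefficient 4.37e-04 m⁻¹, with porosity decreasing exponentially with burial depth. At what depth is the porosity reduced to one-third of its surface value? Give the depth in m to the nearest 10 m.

2510 m

Working in km (1 km = 1000 m; c in km⁻¹ = c in m⁻¹ × 1000):
φ/φ₀ = 1/3 ⇒ exp(−c·Z) = 1/3 ⇒ Z = ln(3) / c
Z = 1.0986 / 0.437 = 2.514 km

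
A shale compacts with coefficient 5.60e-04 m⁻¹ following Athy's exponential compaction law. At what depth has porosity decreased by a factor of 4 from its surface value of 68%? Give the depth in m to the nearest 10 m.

2480 m

Working in km (1 km = 1000 m; β in km⁻¹ = β in m⁻¹ × 1000):
n/n₀ = 1/4 ⇒ exp(−β·Z) = 1/4 ⇒ Z = ln(4) / β
Z = 1.3863 / 0.56 = 2.476 km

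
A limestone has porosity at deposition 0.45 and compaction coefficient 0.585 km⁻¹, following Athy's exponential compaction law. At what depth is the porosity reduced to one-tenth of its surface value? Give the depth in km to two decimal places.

phi/phi₀ = 1/10 ⇒ exp(−c·Z) = 1/10 ⇒ Z = ln(10) / c
Z = 2.3026 / 0.585 = 3.936 km

3.94 km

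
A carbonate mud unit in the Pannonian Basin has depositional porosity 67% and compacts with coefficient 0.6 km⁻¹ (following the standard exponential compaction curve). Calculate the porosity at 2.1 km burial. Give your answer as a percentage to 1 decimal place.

phi = phi₀·exp(−k·z) = 0.67 × exp(−0.6 × 2.1) = 0.67 × exp(−1.26)
  = 0.67 × 0.2837 = 0.1900

19.0%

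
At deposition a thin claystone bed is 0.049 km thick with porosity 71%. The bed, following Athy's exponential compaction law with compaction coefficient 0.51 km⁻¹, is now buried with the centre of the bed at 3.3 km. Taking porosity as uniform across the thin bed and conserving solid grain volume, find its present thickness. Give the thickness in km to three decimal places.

0.016 km

Porosity at 3.3 km: n = 0.71·exp(−0.51×3.3) = 0.1319
Solid-volume conservation: h(1−n) = h₀(1−n₀) ⇒ h = h₀·(1−n₀)/(1−n)
h = 0.049 × (1 − 0.71)/(1 − 0.1319) = 0.049 × 0.3341 = 0.0164 km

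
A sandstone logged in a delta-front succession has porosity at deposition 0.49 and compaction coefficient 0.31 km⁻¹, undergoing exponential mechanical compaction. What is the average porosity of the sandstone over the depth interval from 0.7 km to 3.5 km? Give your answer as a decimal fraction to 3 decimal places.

0.264

⟨φ⟩ = (1/(d₂−d₁)) ∫ φ₀ e^(−βd) dd = φ₀·(e^(−β·d₁) − e^(−β·d₂)) / (β·(d₂−d₁))
e^(−0.31×0.7) = 0.8049; e^(−0.31×3.5) = 0.3379
⟨φ⟩ = 0.49 × (0.8049 − 0.3379) / (0.31 × 2.8) = 0.49 × 0.5381 = 0.2636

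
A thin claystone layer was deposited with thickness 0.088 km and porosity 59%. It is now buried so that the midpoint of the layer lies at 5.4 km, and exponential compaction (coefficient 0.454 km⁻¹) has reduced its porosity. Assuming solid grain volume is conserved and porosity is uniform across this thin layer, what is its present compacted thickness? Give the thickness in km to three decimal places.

Porosity at 5.4 km: n = 0.59·exp(−0.454×5.4) = 0.0508
Solid-volume conservation: h(1−n) = h₀(1−n₀) ⇒ h = h₀·(1−n₀)/(1−n)
h = 0.088 × (1 − 0.59)/(1 − 0.0508) = 0.088 × 0.4320 = 0.0380 km

0.038 km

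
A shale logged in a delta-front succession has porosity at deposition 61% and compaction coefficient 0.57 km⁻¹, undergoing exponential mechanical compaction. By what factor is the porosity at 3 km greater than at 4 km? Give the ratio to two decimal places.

phi(d₁)/phi(d₂) = e^(−β·d₁)/e^(−β·d₂) = e^{β(d₂−d₁)}
= exp(0.57 × 1) = exp(0.57) = 1.7683

1.77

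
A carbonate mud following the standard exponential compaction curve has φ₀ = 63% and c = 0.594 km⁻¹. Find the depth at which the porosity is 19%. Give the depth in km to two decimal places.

2.02 km

Invert Athy's law: Z = ln(φ₀/φ) / c
Z = ln(0.63/0.19) / 0.594 = ln(3.316) / 0.594 = 1.1987 / 0.594 = 2.018 km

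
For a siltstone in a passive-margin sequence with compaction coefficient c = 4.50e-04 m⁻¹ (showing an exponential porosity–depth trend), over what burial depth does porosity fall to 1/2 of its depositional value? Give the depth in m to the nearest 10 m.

Working in km (1 km = 1000 m; c in km⁻¹ = c in m⁻¹ × 1000):
φ/φ₀ = 1/2 ⇒ exp(−c·Z) = 1/2 ⇒ Z = ln(2) / c
Z = 0.6931 / 0.45 = 1.540 km

1540 m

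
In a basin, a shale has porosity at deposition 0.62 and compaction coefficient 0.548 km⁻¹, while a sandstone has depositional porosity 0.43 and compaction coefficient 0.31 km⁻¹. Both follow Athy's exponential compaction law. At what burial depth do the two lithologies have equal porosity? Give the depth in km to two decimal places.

Set phi₀ₐ e^(−cₐz) = phi₀ᵦ e^(−cᵦz) ⇒ ln(phi₀ₐ/phi₀ᵦ) = (cₐ − cᵦ)·z
z = ln(0.62/0.43) / (0.548 − 0.31) = 0.3659 / 0.238 = 1.538 km

1.54 km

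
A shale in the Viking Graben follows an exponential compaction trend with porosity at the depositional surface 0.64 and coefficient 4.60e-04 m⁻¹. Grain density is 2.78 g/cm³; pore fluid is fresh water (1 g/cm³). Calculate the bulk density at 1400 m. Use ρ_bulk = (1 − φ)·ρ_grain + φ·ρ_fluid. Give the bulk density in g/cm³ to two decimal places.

Working in km (1 km = 1000 m; c in km⁻¹ = c in m⁻¹ × 1000):
Porosity at depth: n = 0.64·exp(−0.46×1.4) = 0.64×0.5252 = 0.3361
Bulk density: ρ_b = (1−n)ρ_g + n·ρ_f = 0.6639×2.78 + 0.3361×1
       = 1.846 + 0.336 = 2.182 g/cm³

2.18 g/cm³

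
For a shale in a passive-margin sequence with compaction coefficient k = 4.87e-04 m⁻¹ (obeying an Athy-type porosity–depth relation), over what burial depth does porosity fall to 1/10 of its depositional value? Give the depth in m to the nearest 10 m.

4730 m

Working in km (1 km = 1000 m; k in km⁻¹ = k in m⁻¹ × 1000):
n/n₀ = 1/10 ⇒ exp(−k·Z) = 1/10 ⇒ Z = ln(10) / k
Z = 2.3026 / 0.487 = 4.728 km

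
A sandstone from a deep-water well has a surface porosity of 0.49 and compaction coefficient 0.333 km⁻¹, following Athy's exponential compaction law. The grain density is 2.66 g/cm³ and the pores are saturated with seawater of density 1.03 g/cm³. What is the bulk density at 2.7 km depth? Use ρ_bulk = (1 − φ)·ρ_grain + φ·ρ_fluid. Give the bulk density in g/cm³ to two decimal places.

2.33 g/cm³

Porosity at depth: phi = 0.49·exp(−0.333×2.7) = 0.49×0.4069 = 0.1994
Bulk density: ρ_b = (1−phi)ρ_g + phi·ρ_f = 0.8006×2.66 + 0.1994×1.03
       = 2.130 + 0.205 = 2.335 g/cm³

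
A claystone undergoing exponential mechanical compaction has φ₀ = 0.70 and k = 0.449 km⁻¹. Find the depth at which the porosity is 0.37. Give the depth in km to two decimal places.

Invert Athy's law: Z = ln(φ₀/φ) / k
Z = ln(0.7/0.37) / 0.449 = ln(1.892) / 0.449 = 0.6376 / 0.449 = 1.420 km

1.42 km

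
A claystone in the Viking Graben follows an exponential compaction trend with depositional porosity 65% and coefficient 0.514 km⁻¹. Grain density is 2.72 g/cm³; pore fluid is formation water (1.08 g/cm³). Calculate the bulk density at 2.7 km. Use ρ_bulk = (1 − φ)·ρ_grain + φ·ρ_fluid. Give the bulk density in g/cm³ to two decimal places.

Porosity at depth: φ = 0.65·exp(−0.514×2.7) = 0.65×0.2496 = 0.1623
Bulk density: ρ_b = (1−φ)ρ_g + φ·ρ_f = 0.8377×2.72 + 0.1623×1.08
       = 2.279 + 0.175 = 2.454 g/cm³

2.45 g/cm³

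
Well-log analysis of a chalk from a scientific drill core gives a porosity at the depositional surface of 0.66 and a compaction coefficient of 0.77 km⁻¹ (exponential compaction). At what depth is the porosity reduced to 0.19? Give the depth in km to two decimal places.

1.62 km

Invert Athy's law: Z = ln(n₀/n) / k
Z = ln(0.66/0.19) / 0.77 = ln(3.474) / 0.77 = 1.2452 / 0.77 = 1.617 km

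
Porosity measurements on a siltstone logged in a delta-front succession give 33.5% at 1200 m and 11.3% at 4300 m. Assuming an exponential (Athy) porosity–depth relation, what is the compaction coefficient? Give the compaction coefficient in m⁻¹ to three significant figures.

0.000351 m⁻¹

Working in km (1 km = 1000 m; β in km⁻¹ = β in m⁻¹ × 1000):
Athy: n(z) = n₀ e^(−βz) ⇒ n₁/n₂ = e^{β(z₂−z₁)} ⇒ β = ln(n₁/n₂)/(z₂−z₁)
β = ln(0.335/0.113) / (4.3 − 1.2) = ln(2.965) / 3.1 = 1.0867 / 3.1 = 0.3506 km⁻¹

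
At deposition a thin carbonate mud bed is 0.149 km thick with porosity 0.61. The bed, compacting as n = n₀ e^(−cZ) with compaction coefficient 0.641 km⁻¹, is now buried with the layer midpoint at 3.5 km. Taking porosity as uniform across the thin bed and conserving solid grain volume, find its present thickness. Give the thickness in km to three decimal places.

Porosity at 3.5 km: n = 0.61·exp(−0.641×3.5) = 0.0647
Solid-volume conservation: h(1−n) = h₀(1−n₀) ⇒ h = h₀·(1−n₀)/(1−n)
h = 0.149 × (1 − 0.61)/(1 − 0.0647) = 0.149 × 0.4170 = 0.0621 km

0.062 km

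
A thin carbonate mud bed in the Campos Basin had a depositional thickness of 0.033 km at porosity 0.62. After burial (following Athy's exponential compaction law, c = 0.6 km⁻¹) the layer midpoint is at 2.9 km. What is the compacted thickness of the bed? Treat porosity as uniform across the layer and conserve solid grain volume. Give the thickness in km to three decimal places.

0.014 km

Porosity at 2.9 km: phi = 0.62·exp(−0.6×2.9) = 0.1088
Solid-volume conservation: h(1−phi) = h₀(1−phi₀) ⇒ h = h₀·(1−phi₀)/(1−phi)
h = 0.033 × (1 − 0.62)/(1 − 0.1088) = 0.033 × 0.4264 = 0.0141 km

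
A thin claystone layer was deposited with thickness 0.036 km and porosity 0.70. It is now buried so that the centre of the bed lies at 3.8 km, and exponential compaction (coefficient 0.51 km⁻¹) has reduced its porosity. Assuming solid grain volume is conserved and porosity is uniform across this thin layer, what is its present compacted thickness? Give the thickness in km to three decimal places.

0.012 km

Porosity at 3.8 km: n = 0.7·exp(−0.51×3.8) = 0.1008
Solid-volume conservation: h(1−n) = h₀(1−n₀) ⇒ h = h₀·(1−n₀)/(1−n)
h = 0.036 × (1 − 0.7)/(1 − 0.1008) = 0.036 × 0.3336 = 0.0120 km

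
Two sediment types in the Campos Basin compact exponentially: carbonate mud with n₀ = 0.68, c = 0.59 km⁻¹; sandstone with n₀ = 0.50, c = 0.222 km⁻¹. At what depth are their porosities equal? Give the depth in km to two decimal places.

Set n₀ₐ e^(−cₐd) = n₀ᵦ e^(−cᵦd) ⇒ ln(n₀ₐ/n₀ᵦ) = (cₐ − cᵦ)·d
d = ln(0.68/0.5) / (0.59 − 0.222) = 0.3075 / 0.368 = 0.836 km

0.84 km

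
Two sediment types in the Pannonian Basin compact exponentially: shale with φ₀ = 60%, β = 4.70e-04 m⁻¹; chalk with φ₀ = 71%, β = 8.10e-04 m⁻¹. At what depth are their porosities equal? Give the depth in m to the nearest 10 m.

500 m

Working in km (1 km = 1000 m; β in km⁻¹ = β in m⁻¹ × 1000):
Set φ₀ₐ e^(−βₐZ) = φ₀ᵦ e^(−βᵦZ) ⇒ ln(φ₀ₐ/φ₀ᵦ) = (βₐ − βᵦ)·Z
Z = ln(0.6/0.71) / (0.47 − 0.81) = -0.1683 / -0.34 = 0.495 km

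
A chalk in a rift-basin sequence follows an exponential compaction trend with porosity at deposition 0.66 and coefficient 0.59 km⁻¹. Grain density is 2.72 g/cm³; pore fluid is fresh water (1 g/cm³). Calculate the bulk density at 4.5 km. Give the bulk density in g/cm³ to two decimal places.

Porosity at depth: n = 0.66·exp(−0.59×4.5) = 0.66×0.0703 = 0.0464
Bulk density: ρ_b = (1−n)ρ_g + n·ρ_f = 0.9536×2.72 + 0.0464×1
       = 2.594 + 0.046 = 2.640 g/cm³

2.64 g/cm³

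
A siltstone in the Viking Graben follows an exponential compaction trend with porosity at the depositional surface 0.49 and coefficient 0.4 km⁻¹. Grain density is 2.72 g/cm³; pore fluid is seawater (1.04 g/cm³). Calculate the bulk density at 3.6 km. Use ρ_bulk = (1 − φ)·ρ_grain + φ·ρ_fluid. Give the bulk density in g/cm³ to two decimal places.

Porosity at depth: n = 0.49·exp(−0.4×3.6) = 0.49×0.2369 = 0.1161
Bulk density: ρ_b = (1−n)ρ_g + n·ρ_f = 0.8839×2.72 + 0.1161×1.04
       = 2.404 + 0.121 = 2.525 g/cm³

2.52 g/cm³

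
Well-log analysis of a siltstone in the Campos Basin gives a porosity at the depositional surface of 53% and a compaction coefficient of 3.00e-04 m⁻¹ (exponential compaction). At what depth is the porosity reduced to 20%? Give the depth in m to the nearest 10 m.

3250 m

Working in km (1 km = 1000 m; c in km⁻¹ = c in m⁻¹ × 1000):
Invert Athy's law: d = ln(n₀/n) / c
d = ln(0.53/0.2) / 0.3 = ln(2.65) / 0.3 = 0.9746 / 0.3 = 3.249 km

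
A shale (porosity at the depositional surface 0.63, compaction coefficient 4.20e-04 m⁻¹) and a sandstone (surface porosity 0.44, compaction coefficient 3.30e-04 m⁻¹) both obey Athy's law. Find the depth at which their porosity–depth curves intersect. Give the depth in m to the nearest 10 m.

Working in km (1 km = 1000 m; c in km⁻¹ = c in m⁻¹ × 1000):
Set φ₀ₐ e^(−cₐz) = φ₀ᵦ e^(−cᵦz) ⇒ ln(φ₀ₐ/φ₀ᵦ) = (cₐ − cᵦ)·z
z = ln(0.63/0.44) / (0.42 − 0.33) = 0.3589 / 0.09 = 3.988 km

3990 m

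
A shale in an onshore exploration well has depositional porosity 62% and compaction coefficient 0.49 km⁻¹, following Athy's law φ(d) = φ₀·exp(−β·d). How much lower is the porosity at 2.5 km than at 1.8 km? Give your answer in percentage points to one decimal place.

φ(1.8) = 0.62·e^(−0.49×1.8) = 0.2567
φ(2.5) = 0.62·e^(−0.49×2.5) = 0.1821
Δφ = 0.2567 − 0.1821 = 0.0745

7.5 percentage points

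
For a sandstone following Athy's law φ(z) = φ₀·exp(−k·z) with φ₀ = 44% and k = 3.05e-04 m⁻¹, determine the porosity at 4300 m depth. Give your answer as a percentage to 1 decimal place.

11.9%

Working in km (1 km = 1000 m; k in km⁻¹ = k in m⁻¹ × 1000):
φ = φ₀·exp(−k·z) = 0.44 × exp(−0.305 × 4.3) = 0.44 × exp(−1.311)
  = 0.44 × 0.2694 = 0.1185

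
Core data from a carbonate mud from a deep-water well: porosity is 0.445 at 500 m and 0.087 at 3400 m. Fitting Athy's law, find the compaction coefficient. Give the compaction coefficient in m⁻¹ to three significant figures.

0.000563 m⁻¹

Working in km (1 km = 1000 m; β in km⁻¹ = β in m⁻¹ × 1000):
Athy: φ(z) = φ₀ e^(−βz) ⇒ φ₁/φ₂ = e^{β(z₂−z₁)} ⇒ β = ln(φ₁/φ₂)/(z₂−z₁)
β = ln(0.445/0.087) / (3.4 − 0.5) = ln(5.115) / 2.9 = 1.6322 / 2.9 = 0.5628 km⁻¹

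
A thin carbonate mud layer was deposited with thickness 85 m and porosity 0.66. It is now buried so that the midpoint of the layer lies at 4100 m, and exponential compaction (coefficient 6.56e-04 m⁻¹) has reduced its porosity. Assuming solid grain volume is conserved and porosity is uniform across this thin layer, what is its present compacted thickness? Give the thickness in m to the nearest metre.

Working in km (1 km = 1000 m; k in km⁻¹ = k in m⁻¹ × 1000):
Porosity at 4.1 km: n = 0.66·exp(−0.656×4.1) = 0.0448
Solid-volume conservation: h(1−n) = h₀(1−n₀) ⇒ h = h₀·(1−n₀)/(1−n)
h = 0.085 × (1 − 0.66)/(1 − 0.0448) = 0.085 × 0.3560 = 0.0303 km

30 m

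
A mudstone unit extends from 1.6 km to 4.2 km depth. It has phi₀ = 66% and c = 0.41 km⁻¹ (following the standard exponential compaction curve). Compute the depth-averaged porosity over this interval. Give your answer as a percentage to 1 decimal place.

21.1%

⟨phi⟩ = (1/(Z₂−Z₁)) ∫ phi₀ e^(−cZ) dZ = phi₀·(e^(−c·Z₁) − e^(−c·Z₂)) / (c·(Z₂−Z₁))
e^(−0.41×1.6) = 0.5189; e^(−0.41×4.2) = 0.1787
⟨phi⟩ = 0.66 × (0.5189 − 0.1787) / (0.41 × 2.6) = 0.66 × 0.3192 = 0.2106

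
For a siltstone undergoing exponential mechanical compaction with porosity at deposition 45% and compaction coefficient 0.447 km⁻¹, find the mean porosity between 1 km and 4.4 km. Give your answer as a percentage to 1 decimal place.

⟨phi⟩ = (1/(Z₂−Z₁)) ∫ phi₀ e^(−kZ) dZ = phi₀·(e^(−k·Z₁) − e^(−k·Z₂)) / (k·(Z₂−Z₁))
e^(−0.447×1) = 0.6395; e^(−0.447×4.4) = 0.1399
⟨phi⟩ = 0.45 × (0.6395 − 0.1399) / (0.447 × 3.4) = 0.45 × 0.3288 = 0.1479

14.8%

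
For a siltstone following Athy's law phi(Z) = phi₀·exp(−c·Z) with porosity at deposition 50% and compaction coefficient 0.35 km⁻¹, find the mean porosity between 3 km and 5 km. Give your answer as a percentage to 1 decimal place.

12.6%

⟨phi⟩ = (1/(Z₂−Z₁)) ∫ phi₀ e^(−cZ) dZ = phi₀·(e^(−c·Z₁) − e^(−c·Z₂)) / (c·(Z₂−Z₁))
e^(−0.35×3) = 0.3499; e^(−0.35×5) = 0.1738
⟨phi⟩ = 0.5 × (0.3499 − 0.1738) / (0.35 × 2) = 0.5 × 0.2517 = 0.1258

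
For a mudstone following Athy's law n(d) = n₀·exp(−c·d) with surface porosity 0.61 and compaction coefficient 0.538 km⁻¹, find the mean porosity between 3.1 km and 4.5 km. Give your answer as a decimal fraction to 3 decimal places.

0.081

⟨n⟩ = (1/(d₂−d₁)) ∫ n₀ e^(−cd) dd = n₀·(e^(−c·d₁) − e^(−c·d₂)) / (c·(d₂−d₁))
e^(−0.538×3.1) = 0.1887; e^(−0.538×4.5) = 0.0888
⟨n⟩ = 0.61 × (0.1887 − 0.0888) / (0.538 × 1.4) = 0.61 × 0.1325 = 0.0808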